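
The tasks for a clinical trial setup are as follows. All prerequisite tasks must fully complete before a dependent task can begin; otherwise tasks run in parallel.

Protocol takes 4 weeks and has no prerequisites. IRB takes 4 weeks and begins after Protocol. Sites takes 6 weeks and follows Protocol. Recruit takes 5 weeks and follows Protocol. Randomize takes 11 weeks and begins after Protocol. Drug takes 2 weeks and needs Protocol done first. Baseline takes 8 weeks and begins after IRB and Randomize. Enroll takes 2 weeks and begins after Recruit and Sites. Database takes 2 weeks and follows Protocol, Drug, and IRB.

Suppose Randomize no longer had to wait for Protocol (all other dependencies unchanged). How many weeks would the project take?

19

Before: longest chain Protocol→Randomize→Baseline = 4+11+8 = 23, finish 23.
Without Protocol→Randomize, Randomize's earliest start moves from 4 to 0.
The longest chain is now Randomize→Baseline = 11+8 = 19, so the project takes 19 weeks.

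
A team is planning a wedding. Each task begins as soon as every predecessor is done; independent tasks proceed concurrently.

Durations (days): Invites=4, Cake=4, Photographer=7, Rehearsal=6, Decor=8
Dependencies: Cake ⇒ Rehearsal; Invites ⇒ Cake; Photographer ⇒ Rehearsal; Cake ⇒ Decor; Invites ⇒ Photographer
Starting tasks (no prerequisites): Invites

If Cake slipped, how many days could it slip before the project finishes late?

Critical path: Invites→Photographer→Rehearsal = 4+7+6 = 17, so the finish is 17 days.
The longest chain containing Cake totals 16 days.
Slack of Cake = 5 − 4 = 1 day.

1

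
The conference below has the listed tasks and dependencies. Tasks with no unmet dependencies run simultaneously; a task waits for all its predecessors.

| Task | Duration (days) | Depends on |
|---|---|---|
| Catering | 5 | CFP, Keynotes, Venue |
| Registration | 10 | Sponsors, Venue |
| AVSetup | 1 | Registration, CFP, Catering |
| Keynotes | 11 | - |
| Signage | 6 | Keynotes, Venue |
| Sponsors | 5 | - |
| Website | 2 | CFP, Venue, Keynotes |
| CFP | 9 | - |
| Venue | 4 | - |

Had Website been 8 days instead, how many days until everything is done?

The binding path is Keynotes→Catering→AVSetup = 11+5+1 = 17; finish at 17 days.
Website has 4 days of float (longest path through it is 13).
Now Keynotes→Website = 11+8 = 19 is longest, so the finish becomes 19 days.

19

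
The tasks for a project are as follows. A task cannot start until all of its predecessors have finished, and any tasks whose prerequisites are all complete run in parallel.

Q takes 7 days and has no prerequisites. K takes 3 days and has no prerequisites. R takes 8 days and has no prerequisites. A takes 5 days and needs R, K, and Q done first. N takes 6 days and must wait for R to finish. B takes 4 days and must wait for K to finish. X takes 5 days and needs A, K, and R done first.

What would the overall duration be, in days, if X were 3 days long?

16

As given, the longest chain is R→A→X = 8+5+5 = 18, so the finish is 18 days.
X lies on that path, so at 3 days the path becomes 16 days.
The critical path is still R→A→X; finish is now 16 days.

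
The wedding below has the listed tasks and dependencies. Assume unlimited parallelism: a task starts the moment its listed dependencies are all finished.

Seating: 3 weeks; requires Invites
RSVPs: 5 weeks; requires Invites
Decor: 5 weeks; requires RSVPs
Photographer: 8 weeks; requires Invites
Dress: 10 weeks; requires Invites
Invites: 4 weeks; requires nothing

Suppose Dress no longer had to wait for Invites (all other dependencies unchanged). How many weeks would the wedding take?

14

With the dependency in place, Invites→RSVPs→Decor = 4+5+5 = 14 sets the finish at 14 weeks.
Without Invites→Dress, Dress's earliest start moves from 4 to 0.
The longest chain is now Invites→RSVPs→Decor = 4+5+5 = 14, so the wedding takes 14 weeks.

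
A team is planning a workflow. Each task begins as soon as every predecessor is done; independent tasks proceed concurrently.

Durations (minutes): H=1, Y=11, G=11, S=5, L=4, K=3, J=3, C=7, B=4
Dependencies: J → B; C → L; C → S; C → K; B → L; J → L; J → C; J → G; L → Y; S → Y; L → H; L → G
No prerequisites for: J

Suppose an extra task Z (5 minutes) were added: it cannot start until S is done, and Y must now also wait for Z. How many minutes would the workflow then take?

31

Originally the workflow takes 26 minutes.
With Z inserted, Y now waits for max(L, S, Z).
New critical path: J→C→S→Z→Y = 3+7+5+5+11 = 31 ⇒ 31 minutes.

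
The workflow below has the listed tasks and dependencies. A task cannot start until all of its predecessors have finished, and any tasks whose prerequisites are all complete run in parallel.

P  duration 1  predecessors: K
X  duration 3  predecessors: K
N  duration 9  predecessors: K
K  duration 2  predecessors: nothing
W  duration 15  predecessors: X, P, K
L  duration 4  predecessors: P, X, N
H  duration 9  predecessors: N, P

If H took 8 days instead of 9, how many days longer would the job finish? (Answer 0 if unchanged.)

As given, the longest chain is K→N→H = 2+9+9 = 20, so the finish is 20 days.
H lies on that path, so at 8 days the path becomes 19 days.
Now K→X→W = 2+3+15 = 20 is longest, so the finish becomes 20 days.
Change in finish: 20 − 20 = +0 days.

0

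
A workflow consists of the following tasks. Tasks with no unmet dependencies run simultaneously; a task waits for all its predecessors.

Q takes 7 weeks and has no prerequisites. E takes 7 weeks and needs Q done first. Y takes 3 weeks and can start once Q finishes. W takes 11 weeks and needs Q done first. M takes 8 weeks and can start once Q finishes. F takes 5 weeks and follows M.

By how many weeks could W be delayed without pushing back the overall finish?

Q→M→F = 7+8+5 = 20 sets the makespan at 20 weeks.
W finishes as early as 18 and must finish by 20.
Float = 20 − 18 = 2.

2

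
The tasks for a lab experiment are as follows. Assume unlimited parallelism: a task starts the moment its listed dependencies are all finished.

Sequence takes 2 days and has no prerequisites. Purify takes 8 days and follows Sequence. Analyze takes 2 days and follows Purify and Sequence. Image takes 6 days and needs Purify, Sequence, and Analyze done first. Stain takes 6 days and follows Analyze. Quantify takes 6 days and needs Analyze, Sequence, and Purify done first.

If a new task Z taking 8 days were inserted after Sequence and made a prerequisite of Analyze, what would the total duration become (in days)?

Originally the job takes 18 days.
With Z inserted, Analyze now waits for max(Purify, Sequence, Z).
New critical path: Sequence→Z→Analyze→Image = 2+8+2+6 = 18 ⇒ 18 days.

18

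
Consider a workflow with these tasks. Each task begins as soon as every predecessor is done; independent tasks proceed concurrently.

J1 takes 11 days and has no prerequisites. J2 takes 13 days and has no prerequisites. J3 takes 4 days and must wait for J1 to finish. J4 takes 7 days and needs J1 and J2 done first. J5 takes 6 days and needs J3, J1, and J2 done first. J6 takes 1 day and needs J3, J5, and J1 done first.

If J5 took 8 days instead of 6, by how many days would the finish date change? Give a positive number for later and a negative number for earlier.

2

As given, the longest chain is J1→J3→J5→J6 = 11+4+6+1 = 22, so the finish is 22 days.
J5 lies on that path, so at 8 days the path becomes 24 days.
No other chain overtakes it, so the finish is 24 days.
Change in finish: 24 − 22 = +2 days.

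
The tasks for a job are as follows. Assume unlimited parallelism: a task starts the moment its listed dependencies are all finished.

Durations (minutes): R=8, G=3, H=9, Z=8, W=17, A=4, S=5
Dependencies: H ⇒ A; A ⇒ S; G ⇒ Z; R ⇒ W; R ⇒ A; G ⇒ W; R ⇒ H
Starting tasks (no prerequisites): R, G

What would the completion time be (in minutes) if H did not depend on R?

25

Before: longest chain R→H→A→S = 8+9+4+5 = 26, finish 26.
Without R→H, H's earliest start moves from 8 to 0.
New critical path: R→W = 8+17 = 25 ⇒ 25 minutes.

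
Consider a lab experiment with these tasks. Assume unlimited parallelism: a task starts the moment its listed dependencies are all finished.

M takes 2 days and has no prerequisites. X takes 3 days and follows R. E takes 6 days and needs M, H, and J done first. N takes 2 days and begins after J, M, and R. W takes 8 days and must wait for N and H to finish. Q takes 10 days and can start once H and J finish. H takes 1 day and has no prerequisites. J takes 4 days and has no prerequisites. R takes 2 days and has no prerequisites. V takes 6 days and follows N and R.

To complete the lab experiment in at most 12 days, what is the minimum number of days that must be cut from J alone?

2

Current finish: 14 days; target: 12.
J is on every critical path, so each day cut from J cuts the finish by one (this holds down to a finish of 12).
Need 14 − 12 = 2 days off J → J becomes 2 days, finish becomes 12.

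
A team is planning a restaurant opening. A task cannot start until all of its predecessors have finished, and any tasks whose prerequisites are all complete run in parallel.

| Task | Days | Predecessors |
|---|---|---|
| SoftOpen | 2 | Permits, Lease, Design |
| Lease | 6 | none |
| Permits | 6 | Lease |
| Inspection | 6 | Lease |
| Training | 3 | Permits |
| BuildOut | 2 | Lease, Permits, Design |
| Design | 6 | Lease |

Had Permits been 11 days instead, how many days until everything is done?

Baseline: Lease→Permits→Training = 6+6+3 = 15 → 15 days.
Since Permits is critical, the +5 change carries straight to that chain (now 20 days).
The critical path is still Lease→Permits→Training; finish is now 20 days.

20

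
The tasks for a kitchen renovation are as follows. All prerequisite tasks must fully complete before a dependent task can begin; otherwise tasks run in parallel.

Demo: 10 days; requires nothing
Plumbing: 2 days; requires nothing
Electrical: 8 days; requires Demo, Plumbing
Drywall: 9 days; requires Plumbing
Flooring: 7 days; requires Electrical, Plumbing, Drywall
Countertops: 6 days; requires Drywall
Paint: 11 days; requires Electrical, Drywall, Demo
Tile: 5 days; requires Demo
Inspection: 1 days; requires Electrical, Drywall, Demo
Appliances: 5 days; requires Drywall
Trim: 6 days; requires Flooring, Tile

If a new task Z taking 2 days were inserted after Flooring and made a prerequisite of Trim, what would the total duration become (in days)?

33

Originally the plan takes 31 days.
With Z inserted, Trim now waits for max(Flooring, Tile, Z).
New critical path: Demo→Electrical→Flooring→Z→Trim = 10+8+7+2+6 = 33 ⇒ 33 days.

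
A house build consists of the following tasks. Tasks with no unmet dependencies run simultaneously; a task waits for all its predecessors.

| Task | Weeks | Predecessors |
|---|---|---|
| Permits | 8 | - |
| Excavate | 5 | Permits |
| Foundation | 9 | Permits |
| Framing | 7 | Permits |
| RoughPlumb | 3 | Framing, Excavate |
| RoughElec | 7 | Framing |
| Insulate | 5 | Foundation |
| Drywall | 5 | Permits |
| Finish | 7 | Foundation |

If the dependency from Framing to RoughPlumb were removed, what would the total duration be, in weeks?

Before: longest chain Permits→Foundation→Finish = 8+9+7 = 24, finish 24.
Without Framing→RoughPlumb, RoughPlumb's earliest start moves from 15 to 13.
The longest chain is now Permits→Foundation→Finish = 8+9+7 = 24, so the house build takes 24 weeks.

24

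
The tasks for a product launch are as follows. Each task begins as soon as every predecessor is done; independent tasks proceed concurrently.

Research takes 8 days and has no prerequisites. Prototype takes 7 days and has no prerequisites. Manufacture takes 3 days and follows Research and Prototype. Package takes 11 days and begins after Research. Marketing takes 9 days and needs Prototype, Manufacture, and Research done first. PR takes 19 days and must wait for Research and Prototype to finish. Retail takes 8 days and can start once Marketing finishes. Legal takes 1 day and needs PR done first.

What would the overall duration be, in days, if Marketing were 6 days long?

Actual critical path: Research→Manufacture→Marketing→Retail = 8+3+9+8 = 28 ⇒ 28 days.
Marketing lies on that path, so at 6 days the path becomes 25 days.
New critical path: Research→PR→Legal = 8+19+1 = 28 ⇒ 28 days.

28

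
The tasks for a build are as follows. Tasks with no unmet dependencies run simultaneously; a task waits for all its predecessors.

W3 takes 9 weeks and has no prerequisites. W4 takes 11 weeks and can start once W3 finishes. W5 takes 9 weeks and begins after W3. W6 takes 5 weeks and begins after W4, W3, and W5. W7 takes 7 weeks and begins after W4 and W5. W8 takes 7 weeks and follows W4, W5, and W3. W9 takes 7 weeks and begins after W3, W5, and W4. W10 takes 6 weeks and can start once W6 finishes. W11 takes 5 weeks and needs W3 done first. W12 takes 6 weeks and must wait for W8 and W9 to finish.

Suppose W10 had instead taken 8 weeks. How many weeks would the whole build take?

Baseline: W3→W4→W8→W12 = 9+11+7+6 = 33 → 33 weeks.
The longest path through W10 is only 31 weeks, so W10 has float 2.
Now W3→W4→W6→W10 = 9+11+5+8 = 33 is longest, so the finish becomes 33 weeks.

33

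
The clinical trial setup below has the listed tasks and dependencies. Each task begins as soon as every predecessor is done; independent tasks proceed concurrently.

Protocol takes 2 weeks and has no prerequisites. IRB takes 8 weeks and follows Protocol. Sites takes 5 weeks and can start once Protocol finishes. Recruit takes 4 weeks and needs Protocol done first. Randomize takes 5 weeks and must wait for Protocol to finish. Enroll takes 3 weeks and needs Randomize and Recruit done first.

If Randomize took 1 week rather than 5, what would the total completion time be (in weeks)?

As given, the longest chain is Protocol→Randomize→Enroll = 2+5+3 = 10, so the finish is 10 weeks.
Randomize lies on that path, so at 1 week the path becomes 6 weeks.
Now Protocol→IRB = 2+8 = 10 is longest, so the finish becomes 10 weeks.

10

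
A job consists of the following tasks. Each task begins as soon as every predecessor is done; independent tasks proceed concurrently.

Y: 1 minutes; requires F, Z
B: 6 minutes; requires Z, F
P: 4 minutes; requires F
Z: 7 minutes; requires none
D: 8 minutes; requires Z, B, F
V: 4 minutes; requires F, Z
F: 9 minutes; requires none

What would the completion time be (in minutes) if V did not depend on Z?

With the dependency in place, F→B→D = 9+6+8 = 23 sets the finish at 23 minutes.
Dropping Z→V doesn't change V's earliest start (9); another predecessor still binds.
New critical path: F→B→D = 9+6+8 = 23 ⇒ 23 minutes.

23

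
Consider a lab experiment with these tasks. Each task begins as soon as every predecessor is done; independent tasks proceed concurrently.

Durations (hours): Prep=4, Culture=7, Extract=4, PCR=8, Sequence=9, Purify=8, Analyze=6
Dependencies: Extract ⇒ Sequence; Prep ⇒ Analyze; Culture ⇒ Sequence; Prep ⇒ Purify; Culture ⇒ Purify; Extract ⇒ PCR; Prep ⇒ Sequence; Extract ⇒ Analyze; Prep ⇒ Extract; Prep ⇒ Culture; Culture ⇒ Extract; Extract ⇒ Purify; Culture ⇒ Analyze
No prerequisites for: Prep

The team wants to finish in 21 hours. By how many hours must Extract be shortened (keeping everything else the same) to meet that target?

3

Current finish: 24 hours; target: 21.
Extract is on every critical path, so each hour cut from Extract cuts the finish by one (this holds down to a finish of 21).
Need 24 − 21 = 3 hours off Extract → Extract becomes 1 hour, finish becomes 21.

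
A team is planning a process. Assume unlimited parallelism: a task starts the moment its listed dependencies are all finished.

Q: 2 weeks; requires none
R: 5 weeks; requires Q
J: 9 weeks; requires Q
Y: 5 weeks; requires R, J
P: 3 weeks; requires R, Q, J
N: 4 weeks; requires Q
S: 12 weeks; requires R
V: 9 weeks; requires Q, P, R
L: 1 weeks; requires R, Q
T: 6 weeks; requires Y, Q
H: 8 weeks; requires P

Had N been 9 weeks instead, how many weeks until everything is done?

Baseline: Q→J→P→V = 2+9+3+9 = 23 → 23 weeks.
The longest path through N is only 6 weeks, so N has float 17.
No other chain overtakes it, so the finish is 23 weeks.

23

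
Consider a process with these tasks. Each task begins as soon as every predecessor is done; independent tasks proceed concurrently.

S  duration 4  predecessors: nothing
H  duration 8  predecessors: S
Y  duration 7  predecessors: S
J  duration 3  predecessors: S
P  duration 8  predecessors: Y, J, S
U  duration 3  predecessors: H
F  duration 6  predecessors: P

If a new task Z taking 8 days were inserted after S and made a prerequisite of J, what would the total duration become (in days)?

29

Originally the job takes 25 days.
With Z inserted, J now waits for max(S, Z).
New critical path: S→Z→J→P→F = 4+8+3+8+6 = 29 ⇒ 29 days.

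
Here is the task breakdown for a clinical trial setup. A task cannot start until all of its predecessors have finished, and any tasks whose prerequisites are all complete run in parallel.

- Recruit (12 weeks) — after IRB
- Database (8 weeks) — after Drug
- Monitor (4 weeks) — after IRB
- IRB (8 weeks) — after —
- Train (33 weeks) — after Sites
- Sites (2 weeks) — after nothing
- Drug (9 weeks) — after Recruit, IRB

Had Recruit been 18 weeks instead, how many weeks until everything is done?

43

Critical path before the change: IRB→Recruit→Drug→Database = 8+12+9+8 = 37 giving 37 weeks.
Recruit is on the critical path; changing it to 18 makes that path 43 weeks.
No other chain overtakes it, so the finish is 43 weeks.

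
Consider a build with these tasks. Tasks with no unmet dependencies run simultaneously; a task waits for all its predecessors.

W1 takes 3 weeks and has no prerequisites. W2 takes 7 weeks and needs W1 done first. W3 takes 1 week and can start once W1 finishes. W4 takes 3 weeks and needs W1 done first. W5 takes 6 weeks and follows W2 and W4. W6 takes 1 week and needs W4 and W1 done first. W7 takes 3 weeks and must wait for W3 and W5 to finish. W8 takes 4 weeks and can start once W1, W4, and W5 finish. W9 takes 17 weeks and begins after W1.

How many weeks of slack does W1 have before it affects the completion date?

W1→W2→W5→W8 = 3+7+6+4 = 20 sets the makespan at 20 weeks.
W1 finishes as early as 3 and must finish by 3.
So W1 can slip 3 − 3 = 0 weeks.

0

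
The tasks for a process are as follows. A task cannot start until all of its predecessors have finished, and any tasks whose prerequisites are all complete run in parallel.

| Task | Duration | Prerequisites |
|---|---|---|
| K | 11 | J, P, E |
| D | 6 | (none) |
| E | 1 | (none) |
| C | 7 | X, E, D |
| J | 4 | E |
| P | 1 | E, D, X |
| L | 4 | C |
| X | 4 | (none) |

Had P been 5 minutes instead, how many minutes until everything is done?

Actual critical path: D→P→K = 6+1+11 = 18 ⇒ 18 minutes.
P is on the critical path; changing it to 5 makes that path 22 minutes.
No other chain overtakes it, so the finish is 22 minutes.

22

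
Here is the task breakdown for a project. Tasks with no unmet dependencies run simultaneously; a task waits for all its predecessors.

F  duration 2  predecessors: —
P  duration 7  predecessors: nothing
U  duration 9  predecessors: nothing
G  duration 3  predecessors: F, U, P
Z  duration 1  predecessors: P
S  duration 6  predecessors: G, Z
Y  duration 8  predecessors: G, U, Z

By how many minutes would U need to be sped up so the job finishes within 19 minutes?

1

Current finish: 20 minutes; target: 19.
U is on every critical path, so each minute cut from U cuts the finish by one (this holds down to a finish of 18).
Need 20 − 19 = 1 minute off U → U becomes 8 minutes, finish becomes 19.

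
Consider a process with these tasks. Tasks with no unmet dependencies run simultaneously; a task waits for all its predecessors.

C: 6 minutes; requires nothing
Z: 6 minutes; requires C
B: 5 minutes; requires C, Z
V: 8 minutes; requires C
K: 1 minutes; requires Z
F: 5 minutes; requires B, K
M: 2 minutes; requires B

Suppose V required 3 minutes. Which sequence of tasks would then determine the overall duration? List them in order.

C, Z, B, F

Actual critical path: C→Z→B→F = 6+6+5+5 = 22 ⇒ 22 minutes.
V is off the critical path — its longest chain is 14 minutes, giving 8 of slack.
No other chain overtakes it, so the finish is 22 minutes.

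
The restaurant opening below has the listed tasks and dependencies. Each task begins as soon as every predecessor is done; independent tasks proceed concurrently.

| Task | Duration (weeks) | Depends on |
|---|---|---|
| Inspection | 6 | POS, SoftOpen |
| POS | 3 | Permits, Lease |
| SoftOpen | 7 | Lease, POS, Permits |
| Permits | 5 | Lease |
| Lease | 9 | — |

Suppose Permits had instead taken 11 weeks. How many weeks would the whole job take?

36

The binding path is Lease→Permits→POS→SoftOpen→Inspection = 9+5+3+7+6 = 30; finish at 30 weeks.
Permits lies on that path, so at 11 weeks the path becomes 36 weeks.
That remains the longest chain; total 36 weeks.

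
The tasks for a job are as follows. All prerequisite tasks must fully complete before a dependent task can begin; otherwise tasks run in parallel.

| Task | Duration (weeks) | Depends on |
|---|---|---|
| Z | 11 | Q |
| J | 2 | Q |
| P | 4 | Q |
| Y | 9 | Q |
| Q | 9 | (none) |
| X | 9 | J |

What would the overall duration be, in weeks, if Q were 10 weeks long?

21

Critical path before the change: Q→J→X = 9+2+9 = 20 giving 20 weeks.
Q is on the critical path; changing it to 10 makes that path 21 weeks.
That remains the longest chain; total 21 weeks.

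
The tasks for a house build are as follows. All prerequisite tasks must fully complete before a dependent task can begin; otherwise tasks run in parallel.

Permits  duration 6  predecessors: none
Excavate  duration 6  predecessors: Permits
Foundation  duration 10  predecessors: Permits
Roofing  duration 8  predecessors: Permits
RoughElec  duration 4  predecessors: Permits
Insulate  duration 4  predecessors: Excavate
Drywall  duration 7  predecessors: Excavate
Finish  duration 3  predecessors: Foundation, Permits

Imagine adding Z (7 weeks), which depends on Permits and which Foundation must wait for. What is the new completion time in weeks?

26

Originally the plan takes 19 weeks.
With Z inserted, Foundation now waits for max(Permits, Z).
New critical path: Permits→Z→Foundation→Finish = 6+7+10+3 = 26 ⇒ 26 weeks.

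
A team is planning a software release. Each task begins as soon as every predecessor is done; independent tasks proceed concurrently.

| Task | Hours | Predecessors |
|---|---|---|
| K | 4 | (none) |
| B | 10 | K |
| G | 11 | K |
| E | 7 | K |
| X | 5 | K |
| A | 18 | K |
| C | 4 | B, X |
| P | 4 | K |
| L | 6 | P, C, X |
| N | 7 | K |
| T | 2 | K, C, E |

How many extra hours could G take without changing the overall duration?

K→B→C→L = 4+10+4+6 = 24 sets the makespan at 24 hours.
G finishes as early as 15 and must finish by 24.
So G can slip 24 − 15 = 9 hours.

9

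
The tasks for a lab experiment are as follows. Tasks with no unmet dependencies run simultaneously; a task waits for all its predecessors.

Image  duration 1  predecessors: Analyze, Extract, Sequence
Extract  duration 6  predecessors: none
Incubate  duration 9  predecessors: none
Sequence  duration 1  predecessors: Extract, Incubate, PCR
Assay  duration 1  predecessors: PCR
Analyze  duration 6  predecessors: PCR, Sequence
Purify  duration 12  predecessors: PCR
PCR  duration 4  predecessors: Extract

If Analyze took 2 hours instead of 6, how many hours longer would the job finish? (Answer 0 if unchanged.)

As given, the longest chain is Extract→PCR→Purify = 6+4+12 = 22, so the finish is 22 hours.
Analyze has 4 hours of float (longest path through it is 18).
That remains the longest chain; total 22 hours.
Change in finish: 22 − 22 = +0 hours.

0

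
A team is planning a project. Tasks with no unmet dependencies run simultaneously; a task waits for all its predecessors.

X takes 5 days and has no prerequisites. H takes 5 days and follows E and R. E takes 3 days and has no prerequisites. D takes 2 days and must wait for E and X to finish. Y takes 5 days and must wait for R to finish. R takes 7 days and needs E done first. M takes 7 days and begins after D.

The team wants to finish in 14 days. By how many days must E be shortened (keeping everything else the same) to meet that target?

Current finish: 15 days; target: 14.
E is on every critical path, so each day cut from E cuts the finish by one (this holds down to a finish of 14).
Need 15 − 14 = 1 day off E → E becomes 2 days, finish becomes 14.

1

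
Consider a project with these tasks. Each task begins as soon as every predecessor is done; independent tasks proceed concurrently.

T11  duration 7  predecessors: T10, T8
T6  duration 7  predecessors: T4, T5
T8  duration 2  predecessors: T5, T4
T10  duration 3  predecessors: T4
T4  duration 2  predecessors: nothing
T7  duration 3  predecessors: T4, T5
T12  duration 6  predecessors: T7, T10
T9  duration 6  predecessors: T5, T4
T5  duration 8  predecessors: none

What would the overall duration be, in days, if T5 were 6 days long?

15

Actual critical path: T5→T7→T12 = 8+3+6 = 17 ⇒ 17 days.
T5 is on the critical path; changing it to 6 makes that path 15 days.
No other chain overtakes it, so the finish is 15 days.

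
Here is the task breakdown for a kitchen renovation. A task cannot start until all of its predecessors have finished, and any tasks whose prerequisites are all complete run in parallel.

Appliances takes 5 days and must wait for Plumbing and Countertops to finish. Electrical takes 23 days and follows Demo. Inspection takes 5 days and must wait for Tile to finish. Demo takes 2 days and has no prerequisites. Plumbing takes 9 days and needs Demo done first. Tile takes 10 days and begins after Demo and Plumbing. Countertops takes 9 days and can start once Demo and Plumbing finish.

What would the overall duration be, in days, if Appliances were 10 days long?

30

Critical path before the change: Demo→Plumbing→Tile→Inspection = 2+9+10+5 = 26 giving 26 days.
Appliances is off the critical path — its longest chain is 25 days, giving 1 of slack.
New critical path: Demo→Plumbing→Countertops→Appliances = 2+9+9+10 = 30 ⇒ 30 days.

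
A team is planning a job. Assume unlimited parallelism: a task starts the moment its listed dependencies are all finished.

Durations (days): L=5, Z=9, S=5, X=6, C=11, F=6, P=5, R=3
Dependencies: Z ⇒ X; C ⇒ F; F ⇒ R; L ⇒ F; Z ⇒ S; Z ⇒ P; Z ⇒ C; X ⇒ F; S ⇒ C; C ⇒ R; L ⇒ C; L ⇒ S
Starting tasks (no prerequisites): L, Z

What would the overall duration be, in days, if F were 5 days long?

The binding path is Z→S→C→F→R = 9+5+11+6+3 = 34; finish at 34 days.
Since F is critical, the -1 change carries straight to that chain (now 33 days).
The critical path is still Z→S→C→F→R; finish is now 33 days.

33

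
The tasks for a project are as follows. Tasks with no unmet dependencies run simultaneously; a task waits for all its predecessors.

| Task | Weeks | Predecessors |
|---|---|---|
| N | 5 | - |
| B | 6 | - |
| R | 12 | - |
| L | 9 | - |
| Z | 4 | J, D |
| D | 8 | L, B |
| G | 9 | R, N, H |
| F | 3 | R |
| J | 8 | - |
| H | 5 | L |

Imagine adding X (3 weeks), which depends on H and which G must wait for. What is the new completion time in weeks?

26

Originally the project takes 23 weeks.
With X inserted, G now waits for max(R, N, H, X).
New critical path: L→H→X→G = 9+5+3+9 = 26 ⇒ 26 weeks.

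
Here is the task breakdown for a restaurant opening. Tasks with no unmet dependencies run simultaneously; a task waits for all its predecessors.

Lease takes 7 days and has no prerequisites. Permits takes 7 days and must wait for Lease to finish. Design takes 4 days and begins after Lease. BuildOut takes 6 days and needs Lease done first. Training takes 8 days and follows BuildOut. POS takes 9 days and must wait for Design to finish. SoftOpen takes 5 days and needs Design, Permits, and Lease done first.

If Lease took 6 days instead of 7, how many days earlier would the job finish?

Critical path before the change: Lease→BuildOut→Training = 7+6+8 = 21 giving 21 days.
Lease is on the critical path; changing it to 6 makes that path 20 days.
No other chain overtakes it, so the finish is 20 days.
Change in finish: 20 − 21 = -1 days.

1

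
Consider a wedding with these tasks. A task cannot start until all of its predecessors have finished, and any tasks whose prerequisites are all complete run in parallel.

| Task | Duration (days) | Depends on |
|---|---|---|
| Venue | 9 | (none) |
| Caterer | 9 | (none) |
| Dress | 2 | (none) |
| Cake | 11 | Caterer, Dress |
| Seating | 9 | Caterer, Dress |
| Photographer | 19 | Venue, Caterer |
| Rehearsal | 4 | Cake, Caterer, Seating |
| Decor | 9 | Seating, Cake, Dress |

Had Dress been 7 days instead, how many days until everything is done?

29

As given, the longest chain is Caterer→Cake→Decor = 9+11+9 = 29, so the finish is 29 days.
Dress has 7 days of float (longest path through it is 22).
No other chain overtakes it, so the finish is 29 days.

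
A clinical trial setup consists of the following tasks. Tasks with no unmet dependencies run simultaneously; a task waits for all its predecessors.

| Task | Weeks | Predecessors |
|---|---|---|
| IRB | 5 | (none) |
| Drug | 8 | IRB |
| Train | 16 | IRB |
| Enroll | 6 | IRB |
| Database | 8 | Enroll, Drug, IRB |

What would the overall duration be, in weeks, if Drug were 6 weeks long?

21

The binding path is IRB→Drug→Database = 5+8+8 = 21; finish at 21 weeks.
Drug is on the critical path; changing it to 6 makes that path 19 weeks.
Now IRB→Train = 5+16 = 21 is longest, so the finish becomes 21 weeks.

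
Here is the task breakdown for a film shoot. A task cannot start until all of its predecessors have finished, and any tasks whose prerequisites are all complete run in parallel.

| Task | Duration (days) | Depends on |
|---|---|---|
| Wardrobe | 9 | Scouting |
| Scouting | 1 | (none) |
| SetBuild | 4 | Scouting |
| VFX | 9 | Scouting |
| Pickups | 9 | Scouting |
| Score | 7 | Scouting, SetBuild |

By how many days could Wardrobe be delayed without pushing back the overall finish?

The longest chain is Scouting→SetBuild→Score = 1+4+7 = 12; overall finish 12 days.
The longest chain containing Wardrobe totals 10 days.
So Wardrobe can slip 12 − 10 = 2 days.

2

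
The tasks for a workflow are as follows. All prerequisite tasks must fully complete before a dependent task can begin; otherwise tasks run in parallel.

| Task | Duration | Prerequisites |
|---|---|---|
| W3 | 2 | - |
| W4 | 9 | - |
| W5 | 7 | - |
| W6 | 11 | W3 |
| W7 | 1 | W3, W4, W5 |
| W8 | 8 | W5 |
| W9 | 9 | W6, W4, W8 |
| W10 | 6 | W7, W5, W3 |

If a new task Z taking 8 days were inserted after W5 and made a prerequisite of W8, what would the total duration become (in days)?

32

Originally the workflow takes 24 days.
With Z inserted, W8 now waits for max(W5, Z).
New critical path: W5→Z→W8→W9 = 7+8+8+9 = 32 ⇒ 32 days.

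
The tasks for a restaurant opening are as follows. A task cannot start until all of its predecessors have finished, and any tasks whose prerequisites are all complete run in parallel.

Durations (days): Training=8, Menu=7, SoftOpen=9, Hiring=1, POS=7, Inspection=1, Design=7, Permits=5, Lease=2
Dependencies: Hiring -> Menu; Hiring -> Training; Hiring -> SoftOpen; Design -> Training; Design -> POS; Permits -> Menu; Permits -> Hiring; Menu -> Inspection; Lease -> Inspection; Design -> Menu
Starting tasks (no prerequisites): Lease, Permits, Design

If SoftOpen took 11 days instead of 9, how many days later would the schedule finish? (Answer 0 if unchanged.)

Critical path before the change: Permits→Hiring→SoftOpen = 5+1+9 = 15 giving 15 days.
SoftOpen lies on that path, so at 11 days the path becomes 17 days.
No other chain overtakes it, so the finish is 17 days.
Change in finish: 17 − 15 = +2 days.

2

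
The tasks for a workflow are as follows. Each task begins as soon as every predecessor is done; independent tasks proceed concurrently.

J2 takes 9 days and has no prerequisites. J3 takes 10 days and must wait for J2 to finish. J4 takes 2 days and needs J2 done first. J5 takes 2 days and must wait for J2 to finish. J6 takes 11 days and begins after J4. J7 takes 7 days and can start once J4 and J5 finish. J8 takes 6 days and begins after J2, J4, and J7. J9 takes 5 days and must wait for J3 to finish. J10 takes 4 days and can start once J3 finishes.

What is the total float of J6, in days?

2

Critical path: J2→J3→J9 = 9+10+5 = 24, so the finish is 24 days.
J6 finishes as early as 22 and must finish by 24.
So J6 can slip 24 − 22 = 2 days.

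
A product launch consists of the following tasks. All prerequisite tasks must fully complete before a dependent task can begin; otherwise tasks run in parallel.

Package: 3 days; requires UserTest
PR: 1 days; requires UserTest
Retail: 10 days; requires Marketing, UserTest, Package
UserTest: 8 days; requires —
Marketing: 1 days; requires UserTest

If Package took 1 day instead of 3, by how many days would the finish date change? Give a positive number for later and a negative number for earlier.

-2

Baseline: UserTest→Package→Retail = 8+3+10 = 21 → 21 days.
Package is on the critical path; changing it to 1 makes that path 19 days.
That remains the longest chain; total 19 days.
Change in finish: 19 − 21 = -2 days.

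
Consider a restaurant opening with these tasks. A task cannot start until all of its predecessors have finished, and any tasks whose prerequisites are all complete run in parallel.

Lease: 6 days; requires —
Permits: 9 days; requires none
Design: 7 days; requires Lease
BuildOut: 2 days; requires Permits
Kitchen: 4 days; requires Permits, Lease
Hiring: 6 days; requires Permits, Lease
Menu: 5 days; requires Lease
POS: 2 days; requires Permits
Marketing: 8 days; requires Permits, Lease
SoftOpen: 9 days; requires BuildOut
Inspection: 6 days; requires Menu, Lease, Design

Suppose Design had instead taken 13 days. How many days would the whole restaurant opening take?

25

Actual critical path: Permits→BuildOut→SoftOpen = 9+2+9 = 20 ⇒ 20 days.
Design is off the critical path — its longest chain is 19 days, giving 1 of slack.
The binding chain switches to Lease→Design→Inspection = 6+13+6 = 25; finish 25 days.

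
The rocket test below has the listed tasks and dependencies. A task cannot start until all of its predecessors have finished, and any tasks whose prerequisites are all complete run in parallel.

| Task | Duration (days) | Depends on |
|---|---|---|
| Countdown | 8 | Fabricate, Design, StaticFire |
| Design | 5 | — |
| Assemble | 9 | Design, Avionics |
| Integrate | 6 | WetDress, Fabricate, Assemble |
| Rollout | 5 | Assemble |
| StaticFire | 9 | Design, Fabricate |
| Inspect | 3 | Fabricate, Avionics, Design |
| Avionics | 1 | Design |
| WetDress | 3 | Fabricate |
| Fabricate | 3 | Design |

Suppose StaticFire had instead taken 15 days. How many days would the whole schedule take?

31

Baseline: Design→Fabricate→StaticFire→Countdown = 5+3+9+8 = 25 → 25 days.
Since StaticFire is critical, the +6 change carries straight to that chain (now 31 days).
No other chain overtakes it, so the finish is 31 days.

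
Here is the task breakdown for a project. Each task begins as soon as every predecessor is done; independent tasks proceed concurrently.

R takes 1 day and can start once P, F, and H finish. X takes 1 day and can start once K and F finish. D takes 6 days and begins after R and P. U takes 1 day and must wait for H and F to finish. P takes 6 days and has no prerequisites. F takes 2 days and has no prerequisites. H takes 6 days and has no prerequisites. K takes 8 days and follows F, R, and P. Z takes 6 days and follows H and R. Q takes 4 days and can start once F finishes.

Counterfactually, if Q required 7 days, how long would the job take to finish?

16

Actual critical path: P→R→K→X = 6+1+8+1 = 16 ⇒ 16 days.
Q has 10 days of float (longest path through it is 6).
The critical path is still P→R→K→X; finish is now 16 days.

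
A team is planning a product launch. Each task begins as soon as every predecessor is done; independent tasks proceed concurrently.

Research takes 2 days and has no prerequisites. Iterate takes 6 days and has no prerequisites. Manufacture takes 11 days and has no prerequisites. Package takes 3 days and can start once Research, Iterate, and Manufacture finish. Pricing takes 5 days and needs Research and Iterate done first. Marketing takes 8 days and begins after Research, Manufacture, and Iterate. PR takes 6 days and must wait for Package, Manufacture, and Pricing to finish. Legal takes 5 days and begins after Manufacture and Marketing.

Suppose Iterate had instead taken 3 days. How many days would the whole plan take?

24

As given, the longest chain is Manufacture→Marketing→Legal = 11+8+5 = 24, so the finish is 24 days.
Iterate is off the critical path — its longest chain is 19 days, giving 5 of slack.
That remains the longest chain; total 24 days.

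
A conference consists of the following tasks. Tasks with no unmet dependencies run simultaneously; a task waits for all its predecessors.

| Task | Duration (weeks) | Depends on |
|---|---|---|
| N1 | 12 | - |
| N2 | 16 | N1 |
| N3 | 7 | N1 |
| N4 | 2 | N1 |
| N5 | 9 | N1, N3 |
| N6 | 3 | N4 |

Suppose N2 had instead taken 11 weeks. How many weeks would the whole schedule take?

28

Actual critical path: N1→N2 = 12+16 = 28 ⇒ 28 weeks.
N2 is on the critical path; changing it to 11 makes that path 23 weeks.
New critical path: N1→N3→N5 = 12+7+9 = 28 ⇒ 28 weeks.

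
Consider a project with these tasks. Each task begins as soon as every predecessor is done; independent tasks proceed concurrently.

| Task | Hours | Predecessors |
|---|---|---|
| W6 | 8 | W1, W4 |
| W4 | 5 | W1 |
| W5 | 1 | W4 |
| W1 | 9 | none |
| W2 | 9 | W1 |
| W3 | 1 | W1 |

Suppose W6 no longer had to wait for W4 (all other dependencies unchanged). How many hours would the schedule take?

18

With the dependency in place, W1→W4→W6 = 9+5+8 = 22 sets the finish at 22 hours.
Without W4→W6, W6's earliest start moves from 14 to 9.
New critical path: W1→W2 = 9+9 = 18 ⇒ 18 hours.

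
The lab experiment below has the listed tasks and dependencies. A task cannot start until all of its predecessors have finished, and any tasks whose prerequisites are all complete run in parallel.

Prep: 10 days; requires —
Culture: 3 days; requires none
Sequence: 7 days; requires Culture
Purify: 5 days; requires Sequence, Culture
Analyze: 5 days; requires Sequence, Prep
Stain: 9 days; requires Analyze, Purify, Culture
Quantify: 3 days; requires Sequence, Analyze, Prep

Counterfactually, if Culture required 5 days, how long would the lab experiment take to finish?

Actual critical path: Culture→Sequence→Purify→Stain = 3+7+5+9 = 24 ⇒ 24 days.
Culture lies on that path, so at 5 days the path becomes 26 days.
No other chain overtakes it, so the finish is 26 days.

26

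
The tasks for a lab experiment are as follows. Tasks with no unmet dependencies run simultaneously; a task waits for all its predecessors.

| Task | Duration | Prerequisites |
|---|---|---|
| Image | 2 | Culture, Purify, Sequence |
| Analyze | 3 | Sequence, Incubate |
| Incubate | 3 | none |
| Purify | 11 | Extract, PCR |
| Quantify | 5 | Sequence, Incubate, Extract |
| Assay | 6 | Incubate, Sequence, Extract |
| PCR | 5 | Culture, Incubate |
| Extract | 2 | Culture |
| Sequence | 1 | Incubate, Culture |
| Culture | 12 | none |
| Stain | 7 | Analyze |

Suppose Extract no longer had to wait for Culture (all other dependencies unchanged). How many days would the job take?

30

With the dependency in place, Culture→PCR→Purify→Image = 12+5+11+2 = 30 sets the finish at 30 days.
Without Culture→Extract, Extract's earliest start moves from 12 to 0.
After: Culture→PCR→Purify→Image = 12+5+11+2 = 30 → 30 days.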